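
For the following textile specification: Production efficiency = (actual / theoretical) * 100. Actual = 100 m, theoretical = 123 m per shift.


Formula: Efficiency% = (Actual output / Theoretical output) * 100
Efficiency% = (100 / 123) * 100
Efficiency% = 0.813008 * 100 = 81.3008% ≈ 81.3%

81.3%


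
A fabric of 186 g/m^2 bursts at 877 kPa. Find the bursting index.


Formula: Bursting Index = Bursting Strength / Fabric GSM
BI = 877 kPa / 186 g/m^2
BI = 4.715 kPa/(g/m^2)

4.715 kPa/(g/m^2)


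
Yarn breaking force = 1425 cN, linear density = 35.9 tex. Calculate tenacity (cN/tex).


Formula: Tenacity = Breaking force / Linear density
Tenacity = 1425 cN / 35.9 tex
Tenacity = 39.69 cN/tex

39.69 cN/tex


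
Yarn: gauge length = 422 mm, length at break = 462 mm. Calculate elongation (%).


Formula: Elongation (%) = ((L_break - L0) / L0) * 100
Step 1: Extension = 462 - 422 = 40 mm
Step 2: Elongation = (40 / 422) * 100
Step 3: Elongation = 0.094787 * 100 = 9.4787% ≈ 9.5%

9.5%


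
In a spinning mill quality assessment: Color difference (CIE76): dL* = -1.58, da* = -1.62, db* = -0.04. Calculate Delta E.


Formula: Delta E = sqrt(dL*^2 + da*^2 + db*^2)
Step 1: dL*^2 = (-1.58)^2 = 2.4964
Step 2: da*^2 = (-1.62)^2 = 2.6244
Step 3: db*^2 = (-0.04)^2 = 0.0016
Step 4: Sum = 2.4964 + 2.6244 + 0.0016 = 5.1224
Step 5: Delta E = sqrt(5.1224) = 2.26

2.26 Delta E


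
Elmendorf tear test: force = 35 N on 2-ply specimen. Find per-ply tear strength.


Formula: Per-ply strength = Total force / Number of plies
Per-ply = 35 N / 2
Per-ply = 17.5 N

17.5 N


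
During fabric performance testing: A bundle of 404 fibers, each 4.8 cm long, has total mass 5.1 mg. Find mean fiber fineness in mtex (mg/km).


Formula: fineness (mtex) = mass (mg) / total length (km) = (mass_mg / total_length_m) * 1000
Step 1: Convert fiber length: 4.8 cm = 0.048 m
Step 2: Total fiber length = 404 * 0.048 = 19.392 m
Step 3: Linear density = 5.1 mg / 19.392 m = 0.2630 mg/m
Step 4: fineness = 0.2630 * 1000 = 263.0 mtex

263.0 mtex


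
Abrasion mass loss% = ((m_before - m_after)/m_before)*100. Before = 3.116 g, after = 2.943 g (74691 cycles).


Formula: Mass loss% = ((m_before - m_after) / m_before) * 100
Step 1: Mass loss = 3.116 - 2.943 = 0.173 g
Step 2: Ratio = 0.173 / 3.116 = 0.0555199
Step 3: Mass loss% = 0.0555199 * 100 = 5.55199% ≈ 5.55%

5.55%


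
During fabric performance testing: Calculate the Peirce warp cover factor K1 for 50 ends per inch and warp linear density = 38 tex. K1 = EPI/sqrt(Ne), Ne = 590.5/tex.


Formula: K1 = EPI / sqrt(Ne), with Ne = 590.5 / tex_warp
Step 1: Ne = 590.5 / 38 = 15.539
Step 2: sqrt(Ne) = sqrt(15.539) = 3.942
Step 3: K1 = 50 / 3.942 = 12.7

12.7


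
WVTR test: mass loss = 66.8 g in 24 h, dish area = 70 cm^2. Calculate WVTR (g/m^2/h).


Formula: WVTR = mass_loss / (area * time)
Step 1: Convert area: 70 cm^2 = 0.007 m^2
Step 2: WVTR = 66.8 g / (0.007 m^2 * 24 h)
Step 3: WVTR = 66.8 / 0.168 = 397.6 g/m^2/h

397.6 g/m^2/h


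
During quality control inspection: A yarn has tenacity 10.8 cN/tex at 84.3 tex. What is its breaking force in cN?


Formula: Breaking force = Tenacity * Linear density
F = 10.8 cN/tex * 84.3 tex
F = 910.44 cN

910.44 cN


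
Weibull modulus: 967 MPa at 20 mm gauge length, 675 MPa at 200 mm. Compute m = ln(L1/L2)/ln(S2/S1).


Formula: m = ln(L1/L2) / ln(S2/S1)
Step 1: ln(L1/L2) = ln(20/200) = -2.30259
Step 2: S2/S1 = 675/967 = 0.69804
Step 3: ln(S2/S1) = ln(0.69804) = -0.35948
Step 4: m = -2.30259 / -0.35948 = 6.41

6.41 (Weibull m)


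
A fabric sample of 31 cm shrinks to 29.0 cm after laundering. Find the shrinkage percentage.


Formula: Shrinkage% = ((L_before - L_after) / L_before) * 100
Step 1: Shrinkage = 31 - 29.0 = 2.0 cm
Step 2: Shrinkage% = (2.0 / 31) * 100
Step 3: Shrinkage% = 0.064516 * 100 = 6.4516% ≈ 6.5%

6.5%


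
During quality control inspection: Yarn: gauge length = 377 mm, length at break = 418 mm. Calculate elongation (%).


Formula: Elongation (%) = ((L_break - L0) / L0) * 100
Step 1: Extension = 418 - 377 = 41 mm
Step 2: Elongation = (41 / 377) * 100
Step 3: Elongation = 0.108753 * 100 = 10.8753% ≈ 10.9%

10.9%


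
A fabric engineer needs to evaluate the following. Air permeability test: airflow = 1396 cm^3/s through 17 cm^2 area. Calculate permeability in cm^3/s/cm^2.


Formula: Air Permeability = Airflow / Test Area
AP = 1396 cm^3/s / 17 cm^2
AP = 82.1 cm^3/s/cm^2

82.1 cm^3/s/cm^2


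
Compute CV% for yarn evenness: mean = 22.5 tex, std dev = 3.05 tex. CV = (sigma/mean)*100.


Formula: CV% = (standard deviation / mean) * 100
Step 1: Ratio = 3.05 / 22.5 = 0.135556
Step 2: CV% = 0.135556 * 100 = 13.5556% ≈ 13.6%

13.6%


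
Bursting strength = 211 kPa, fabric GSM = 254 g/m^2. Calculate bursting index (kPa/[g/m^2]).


Formula: Bursting Index = Bursting Strength / Fabric GSM
BI = 211 kPa / 254 g/m^2
BI = 0.831 kPa/(g/m^2)

0.831 kPa/(g/m^2)


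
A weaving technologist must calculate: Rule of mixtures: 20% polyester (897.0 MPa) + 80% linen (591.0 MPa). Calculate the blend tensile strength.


Formula: Blend property = (fraction_A * property_A) + (fraction_B * property_B)
Step 1: Contribution A = 20/100 * 897.0 MPa = 179.4 MPa
Step 2: Contribution B = 80/100 * 591.0 MPa = 472.8 MPa
Step 3: Blend tensile strength = 179.4 + 472.8 = 652.2 MPa

652.2 MPa


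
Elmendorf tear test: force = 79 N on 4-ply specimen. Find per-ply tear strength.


Formula: Per-ply strength = Total force / Number of plies
Per-ply = 79 N / 4
Per-ply = 19.75 N

19.75 N


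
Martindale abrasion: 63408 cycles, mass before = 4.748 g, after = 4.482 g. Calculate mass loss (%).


Formula: Mass loss% = ((m_before - m_after) / m_before) * 100
Step 1: Mass loss = 4.748 - 4.482 = 0.266 g
Step 2: Ratio = 0.266 / 4.748 = 0.0560236
Step 3: Mass loss% = 0.0560236 * 100 = 5.60236% ≈ 5.60%

5.60%


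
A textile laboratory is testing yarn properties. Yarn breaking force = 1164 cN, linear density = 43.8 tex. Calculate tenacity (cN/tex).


Formula: Tenacity = Breaking force / Linear density
Tenacity = 1164 cN / 43.8 tex
Tenacity = 26.58 cN/tex

26.58 cN/tex


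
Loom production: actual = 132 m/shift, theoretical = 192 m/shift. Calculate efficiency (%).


Formula: Efficiency% = (Actual output / Theoretical output) * 100
Efficiency% = (132 / 192) * 100
Efficiency% = 0.6875 * 100 = 68.75% ≈ 68.8%

68.8%


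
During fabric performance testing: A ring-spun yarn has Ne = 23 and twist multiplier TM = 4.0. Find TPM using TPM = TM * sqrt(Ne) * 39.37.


Formula: TPM = TM * sqrt(Ne) * 39.37
Step 1: sqrt(Ne) = sqrt(23) = 4.7958
Step 2: TM * sqrt(Ne) = 4.0 * 4.7958 = 19.1832
Step 3: TPM = 19.1832 * 39.37 = 755 twists/m

755 twists/m


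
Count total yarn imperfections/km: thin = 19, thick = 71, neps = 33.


Formula: Total = thin places + thick places + neps
Total = 19 + 71 + 33
Total = 123 imperfections/km

123 imperfections/km


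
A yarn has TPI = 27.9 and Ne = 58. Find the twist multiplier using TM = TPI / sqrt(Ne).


Formula: TM = TPI / sqrt(Ne)
Step 1: sqrt(Ne) = sqrt(58) = 7.6158
Step 2: TM = 27.9 / 7.6158 = 3.66

3.66 TM


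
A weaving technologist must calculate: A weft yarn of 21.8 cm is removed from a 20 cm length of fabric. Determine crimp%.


Formula: Crimp% = ((L_yarn - L_fabric) / L_fabric) * 100
Step 1: Extension = 21.8 - 20 = 1.8 cm
Step 2: Crimp% = (1.8 / 20) * 100
Step 3: Crimp% = 0.09 * 100 = 9.0%

9.0%


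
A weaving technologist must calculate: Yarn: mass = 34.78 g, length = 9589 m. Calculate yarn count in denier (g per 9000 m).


Formula: den = (mass_g / length_m) * 9000
Substituting: den = (34.78 / 9589) * 9000
Intermediate: 34.78 / 9589 = 0.00362707 g/m
den = 0.00362707 * 9000 = 32.6 denier

32.6 denier


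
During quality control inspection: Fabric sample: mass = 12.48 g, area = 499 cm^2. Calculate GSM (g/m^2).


Formula: GSM = mass_g / area_m2
Step 1: Convert area: 499 cm^2 = 499 / 10000 = 0.0499 m^2
Step 2: GSM = 12.48 g / 0.0499 m^2 = 250.1 g/m^2

250.1 g/m^2


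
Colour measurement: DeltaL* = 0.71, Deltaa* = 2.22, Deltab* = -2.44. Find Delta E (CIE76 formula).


Formula: Delta E = sqrt(dL*^2 + da*^2 + db*^2)
Step 1: dL*^2 = 0.71^2 = 0.5041
Step 2: da*^2 = 2.22^2 = 4.9284
Step 3: db*^2 = (-2.44)^2 = 5.9536
Step 4: Sum = 0.5041 + 4.9284 + 5.9536 = 11.3861
Step 5: Delta E = sqrt(11.3861) = 3.37

3.37 Delta E


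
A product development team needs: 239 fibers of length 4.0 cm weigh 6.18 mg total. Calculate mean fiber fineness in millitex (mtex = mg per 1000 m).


Formula: fineness (mtex) = mass (mg) / total length (km) = (mass_mg / total_length_m) * 1000
Step 1: Convert fiber length: 4.0 cm = 0.04 m
Step 2: Total fiber length = 239 * 0.04 = 9.56 m
Step 3: Linear density = 6.18 mg / 9.56 m = 0.6464 mg/m
Step 4: fineness = 0.6464 * 1000 = 646.4 mtex

646.4 mtex


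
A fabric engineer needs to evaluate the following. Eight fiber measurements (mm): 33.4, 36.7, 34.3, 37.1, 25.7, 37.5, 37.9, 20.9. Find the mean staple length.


Formula: Mean = sum of lengths / count
Sum = 33.4 + 36.7 + 34.3 + 37.1 + 25.7 + 37.5 + 37.9 + 20.9
Sum = 263.5 mm
Mean = 263.5 / 8 = 32.94 mm

32.94 mm


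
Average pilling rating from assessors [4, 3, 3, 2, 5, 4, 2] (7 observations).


Formula: Mean = sum / count
Sum = 4 + 3 + 3 + 2 + 5 + 4 + 2 = 23
Mean = 23 / 7 = 3.3

3.3


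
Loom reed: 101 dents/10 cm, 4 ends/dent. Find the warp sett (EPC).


Formula: EPC = (dents per 10 cm * ends per dent) / 10
Step 1: Total ends per 10 cm = 101 * 4 = 404
Step 2: EPC = 404 / 10 = 40.4 ends/cm

40.4 ends/cm


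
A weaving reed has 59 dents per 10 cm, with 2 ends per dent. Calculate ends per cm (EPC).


Formula: EPC = (dents per 10 cm * ends per dent) / 10
Step 1: Total ends per 10 cm = 59 * 2 = 118
Step 2: EPC = 118 / 10 = 11.8 ends/cm

11.8 ends/cm


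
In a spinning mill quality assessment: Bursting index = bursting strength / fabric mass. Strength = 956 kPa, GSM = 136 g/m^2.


Formula: Bursting Index = Bursting Strength / Fabric GSM
BI = 956 kPa / 136 g/m^2
BI = 7.029 kPa/(g/m^2)

7.029 kPa/(g/m^2)


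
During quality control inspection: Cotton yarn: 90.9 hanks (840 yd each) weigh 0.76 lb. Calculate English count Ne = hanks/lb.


Formula: Ne = hanks / mass_lb
Substituting: Ne = 90.9 / 0.76
Ne = 119.6

119.6 Ne


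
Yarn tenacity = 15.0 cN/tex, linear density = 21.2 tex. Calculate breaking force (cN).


Formula: Breaking force = Tenacity * Linear density
F = 15.0 cN/tex * 21.2 tex
F = 318.00 cN

318.00 cN


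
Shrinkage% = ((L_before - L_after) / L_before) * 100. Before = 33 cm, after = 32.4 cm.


Formula: Shrinkage% = ((L_before - L_after) / L_before) * 100
Step 1: Shrinkage = 33 - 32.4 = 0.6 cm
Step 2: Shrinkage% = (0.6 / 33) * 100
Step 3: Shrinkage% = 0.018182 * 100 = 1.8182% ≈ 1.8%

1.8%


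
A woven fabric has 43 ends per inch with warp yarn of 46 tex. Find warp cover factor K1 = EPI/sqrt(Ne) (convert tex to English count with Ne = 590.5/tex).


Formula: K1 = EPI / sqrt(Ne), with Ne = 590.5 / tex_warp
Step 1: Ne = 590.5 / 46 = 12.837
Step 2: sqrt(Ne) = sqrt(12.837) = 3.5829
Step 3: K1 = 43 / 3.5829 = 12.0

12.0


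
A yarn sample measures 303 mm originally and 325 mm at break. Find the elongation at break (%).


Formula: Elongation (%) = ((L_break - L0) / L0) * 100
Step 1: Extension = 325 - 303 = 22 mm
Step 2: Elongation = (22 / 303) * 100
Step 3: Elongation = 0.072607 * 100 = 7.2607% ≈ 7.3%

7.3%


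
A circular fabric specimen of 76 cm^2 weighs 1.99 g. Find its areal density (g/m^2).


Formula: GSM = mass_g / area_m2
Step 1: Convert area: 76 cm^2 = 76 / 10000 = 0.0076 m^2
Step 2: GSM = 1.99 g / 0.0076 m^2 = 261.8 g/m^2

261.8 g/m^2


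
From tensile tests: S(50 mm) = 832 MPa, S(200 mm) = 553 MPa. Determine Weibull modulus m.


Formula: m = ln(L1/L2) / ln(S2/S1)
Step 1: ln(L1/L2) = ln(50/200) = -1.38629
Step 2: S2/S1 = 553/832 = 0.66466
Step 3: ln(S2/S1) = ln(0.66466) = -0.40848
Step 4: m = -1.38629 / -0.40848 = 3.39

3.39 (Weibull m)


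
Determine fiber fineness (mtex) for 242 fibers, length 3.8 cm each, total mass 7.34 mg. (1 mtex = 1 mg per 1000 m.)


Formula: fineness (mtex) = mass (mg) / total length (km) = (mass_mg / total_length_m) * 1000
Step 1: Convert fiber length: 3.8 cm = 0.038 m
Step 2: Total fiber length = 242 * 0.038 = 9.196 m
Step 3: Linear density = 7.34 mg / 9.196 m = 0.7982 mg/m
Step 4: fineness = 0.7982 * 1000 = 798.2 mtex

798.2 mtex


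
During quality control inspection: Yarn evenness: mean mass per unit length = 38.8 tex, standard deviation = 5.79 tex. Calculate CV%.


Formula: CV% = (standard deviation / mean) * 100
Step 1: Ratio = 5.79 / 38.8 = 0.149227
Step 2: CV% = 0.149227 * 100 = 14.9227% ≈ 14.9%

14.9%


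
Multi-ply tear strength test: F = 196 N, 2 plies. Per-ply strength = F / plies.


Formula: Per-ply strength = Total force / Number of plies
Per-ply = 196 N / 2
Per-ply = 98 N

98 N


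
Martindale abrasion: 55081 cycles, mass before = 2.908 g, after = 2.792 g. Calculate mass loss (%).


Formula: Mass loss% = ((m_before - m_after) / m_before) * 100
Step 1: Mass loss = 2.908 - 2.792 = 0.116 g
Step 2: Ratio = 0.116 / 2.908 = 0.03989
Step 3: Mass loss% = 0.03989 * 100 = 3.989% ≈ 3.99%

3.99%


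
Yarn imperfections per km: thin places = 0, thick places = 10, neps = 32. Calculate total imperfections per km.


Formula: Total = thin places + thick places + neps
Total = 0 + 10 + 32
Total = 42 imperfections/km

42 imperfections/km


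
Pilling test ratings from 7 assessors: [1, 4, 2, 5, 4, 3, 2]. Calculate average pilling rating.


Formula: Mean = sum / count
Sum = 1 + 4 + 2 + 5 + 4 + 3 + 2 = 21
Mean = 21 / 7 = 3.0

3.0


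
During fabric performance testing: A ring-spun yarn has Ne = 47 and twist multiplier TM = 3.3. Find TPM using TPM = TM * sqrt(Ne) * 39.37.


Formula: TPM = TM * sqrt(Ne) * 39.37
Step 1: sqrt(Ne) = sqrt(47) = 6.8557
Step 2: TM * sqrt(Ne) = 3.3 * 6.8557 = 22.6238
Step 3: TPM = 22.6238 * 39.37 = 891 twists/m

891 twists/m


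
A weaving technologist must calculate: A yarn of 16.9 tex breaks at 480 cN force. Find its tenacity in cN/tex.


Formula: Tenacity = Breaking force / Linear density
Tenacity = 480 cN / 16.9 tex
Tenacity = 28.40 cN/tex

28.40 cN/tex


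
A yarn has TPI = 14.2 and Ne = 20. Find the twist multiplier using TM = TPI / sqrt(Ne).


Formula: TM = TPI / sqrt(Ne)
Step 1: sqrt(Ne) = sqrt(20) = 4.4721
Step 2: TM = 14.2 / 4.4721 = 3.18

3.18 TM


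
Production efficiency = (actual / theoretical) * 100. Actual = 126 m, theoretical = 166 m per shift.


Formula: Efficiency% = (Actual output / Theoretical output) * 100
Efficiency% = (126 / 166) * 100
Efficiency% = 0.759036 * 100 = 75.9036% ≈ 75.9%

75.9%


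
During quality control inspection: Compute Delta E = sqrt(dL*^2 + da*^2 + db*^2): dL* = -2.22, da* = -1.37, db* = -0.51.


Formula: Delta E = sqrt(dL*^2 + da*^2 + db*^2)
Step 1: dL*^2 = (-2.22)^2 = 4.9284
Step 2: da*^2 = (-1.37)^2 = 1.8769
Step 3: db*^2 = (-0.51)^2 = 0.2601
Step 4: Sum = 4.9284 + 1.8769 + 0.2601 = 7.0654
Step 5: Delta E = sqrt(7.0654) = 2.66

2.66 Delta E


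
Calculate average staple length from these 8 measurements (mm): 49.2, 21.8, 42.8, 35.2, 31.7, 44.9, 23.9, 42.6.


Formula: Mean = sum of lengths / count
Sum = 49.2 + 21.8 + 42.8 + 35.2 + 31.7 + 44.9 + 23.9 + 42.6
Sum = 292.1 mm
Mean = 292.1 / 8 = 36.51 mm

36.51 mm


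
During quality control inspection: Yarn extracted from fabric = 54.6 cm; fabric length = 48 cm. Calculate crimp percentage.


Formula: Crimp% = ((L_yarn - L_fabric) / L_fabric) * 100
Step 1: Extension = 54.6 - 48 = 6.6 cm
Step 2: Crimp% = (6.6 / 48) * 100
Step 3: Crimp% = 0.1375 * 100 = 13.75% ≈ 13.8%

13.8%


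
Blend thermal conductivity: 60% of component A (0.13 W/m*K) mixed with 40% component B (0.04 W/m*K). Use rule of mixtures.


Formula: Blend property = (fraction_A * property_A) + (fraction_B * property_B)
Step 1: Contribution A = 60/100 * 0.13 W/m*K = 0.078 W/m*K
Step 2: Contribution B = 40/100 * 0.04 W/m*K = 0.016 W/m*K
Step 3: Blend thermal conductivity = 0.078 + 0.016 = 0.094 W/m*K

0.094 W/m*K


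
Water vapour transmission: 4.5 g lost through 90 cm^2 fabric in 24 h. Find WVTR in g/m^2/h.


Formula: WVTR = mass_loss / (area * time)
Step 1: Convert area: 90 cm^2 = 0.009 m^2
Step 2: WVTR = 4.5 g / (0.009 m^2 * 24 h)
Step 3: WVTR = 4.5 / 0.216 = 20.8 g/m^2/h

20.8 g/m^2/h


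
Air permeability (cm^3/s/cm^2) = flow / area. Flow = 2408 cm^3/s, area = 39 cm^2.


Formula: Air Permeability = Airflow / Test Area
AP = 2408 cm^3/s / 39 cm^2
AP = 61.7 cm^3/s/cm^2

61.7 cm^3/s/cm^2


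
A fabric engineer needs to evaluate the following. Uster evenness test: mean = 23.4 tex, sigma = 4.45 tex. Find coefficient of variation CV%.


Formula: CV% = (standard deviation / mean) * 100
Step 1: Ratio = 4.45 / 23.4 = 0.190171
Step 2: CV% = 0.190171 * 100 = 19.0171% ≈ 19.0%

19.0%


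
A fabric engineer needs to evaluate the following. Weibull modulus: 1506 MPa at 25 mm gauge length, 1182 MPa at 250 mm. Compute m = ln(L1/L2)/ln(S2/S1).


Formula: m = ln(L1/L2) / ln(S2/S1)
Step 1: ln(L1/L2) = ln(25/250) = -2.30259
Step 2: S2/S1 = 1182/1506 = 0.78486
Step 3: ln(S2/S1) = ln(0.78486) = -0.24225
Step 4: m = -2.30259 / -0.24225 = 9.51

9.51 (Weibull m)


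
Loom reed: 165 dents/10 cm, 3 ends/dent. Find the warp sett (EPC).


Formula: EPC = (dents per 10 cm * ends per dent) / 10
Step 1: Total ends per 10 cm = 165 * 3 = 495
Step 2: EPC = 495 / 10 = 49.5 ends/cm

49.5 ends/cm


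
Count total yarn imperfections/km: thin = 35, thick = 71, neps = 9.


Formula: Total = thin places + thick places + neps
Total = 35 + 71 + 9
Total = 115 imperfections/km

115 imperfections/km


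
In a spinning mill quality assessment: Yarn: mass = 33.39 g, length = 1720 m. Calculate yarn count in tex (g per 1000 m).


Formula: Tex = (mass_g / length_m) * 1000
Substituting: Tex = (33.39 / 1720) * 1000
Intermediate: 33.39 / 1720 = 0.01941279 g/m
Tex = 0.01941279 * 1000 = 19.41 tex

19.41 tex


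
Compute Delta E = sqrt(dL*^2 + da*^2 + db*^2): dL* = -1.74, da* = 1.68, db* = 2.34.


Formula: Delta E = sqrt(dL*^2 + da*^2 + db*^2)
Step 1: dL*^2 = (-1.74)^2 = 3.0276
Step 2: da*^2 = 1.68^2 = 2.8224
Step 3: db*^2 = 2.34^2 = 5.4756
Step 4: Sum = 3.0276 + 2.8224 + 5.4756 = 11.3256
Step 5: Delta E = sqrt(11.3256) = 3.37

3.37 Delta E


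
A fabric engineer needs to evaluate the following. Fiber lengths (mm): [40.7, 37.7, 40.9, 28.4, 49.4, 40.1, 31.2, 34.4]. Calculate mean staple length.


Formula: Mean = sum of lengths / count
Sum = 40.7 + 37.7 + 40.9 + 28.4 + 49.4 + 40.1 + 31.2 + 34.4
Sum = 302.8 mm
Mean = 302.8 / 8 = 37.85 mm

37.85 mm


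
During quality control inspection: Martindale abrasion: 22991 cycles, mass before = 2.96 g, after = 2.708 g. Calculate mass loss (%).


Formula: Mass loss% = ((m_before - m_after) / m_before) * 100
Step 1: Mass loss = 2.96 - 2.708 = 0.252 g
Step 2: Ratio = 0.252 / 2.96 = 0.0851351
Step 3: Mass loss% = 0.0851351 * 100 = 8.51351% ≈ 8.51%

8.51%


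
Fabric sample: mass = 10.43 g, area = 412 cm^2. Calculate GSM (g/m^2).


Formula: GSM = mass_g / area_m2
Step 1: Convert area: 412 cm^2 = 412 / 10000 = 0.0412 m^2
Step 2: GSM = 10.43 g / 0.0412 m^2 = 253.2 g/m^2

253.2 g/m^2


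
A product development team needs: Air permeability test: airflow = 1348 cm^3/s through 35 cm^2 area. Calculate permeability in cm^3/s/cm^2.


Formula: Air Permeability = Airflow / Test Area
AP = 1348 cm^3/s / 35 cm^2
AP = 38.5 cm^3/s/cm^2

38.5 cm^3/s/cm^2


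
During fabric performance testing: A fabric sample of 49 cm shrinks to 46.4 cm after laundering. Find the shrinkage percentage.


Formula: Shrinkage% = ((L_before - L_after) / L_before) * 100
Step 1: Shrinkage = 49 - 46.4 = 2.6 cm
Step 2: Shrinkage% = (2.6 / 49) * 100
Step 3: Shrinkage% = 0.053061 * 100 = 5.3061% ≈ 5.3%

5.3%


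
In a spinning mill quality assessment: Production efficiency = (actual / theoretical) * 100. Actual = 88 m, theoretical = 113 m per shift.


Formula: Efficiency% = (Actual output / Theoretical output) * 100
Efficiency% = (88 / 113) * 100
Efficiency% = 0.778761 * 100 = 77.8761% ≈ 77.9%

77.9%


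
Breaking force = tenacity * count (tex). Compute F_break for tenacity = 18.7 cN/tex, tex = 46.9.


Formula: Breaking force = Tenacity * Linear density
F = 18.7 cN/tex * 46.9 tex
F = 877.03 cN

877.03 cN


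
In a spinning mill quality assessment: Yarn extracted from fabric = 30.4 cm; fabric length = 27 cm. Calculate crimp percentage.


Formula: Crimp% = ((L_yarn - L_fabric) / L_fabric) * 100
Step 1: Extension = 30.4 - 27 = 3.4 cm
Step 2: Crimp% = (3.4 / 27) * 100
Step 3: Crimp% = 0.125926 * 100 = 12.5926% ≈ 12.6%

12.6%


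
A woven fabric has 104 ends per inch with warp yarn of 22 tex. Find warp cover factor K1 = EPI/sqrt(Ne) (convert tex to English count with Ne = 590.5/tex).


Formula: K1 = EPI / sqrt(Ne), with Ne = 590.5 / tex_warp
Step 1: Ne = 590.5 / 22 = 26.841
Step 2: sqrt(Ne) = sqrt(26.841) = 5.1808
Step 3: K1 = 104 / 5.1808 = 20.1

20.1


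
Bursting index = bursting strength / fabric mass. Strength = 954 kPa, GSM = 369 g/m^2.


Formula: Bursting Index = Bursting Strength / Fabric GSM
BI = 954 kPa / 369 g/m^2
BI = 2.585 kPa/(g/m^2)

2.585 kPa/(g/m^2)


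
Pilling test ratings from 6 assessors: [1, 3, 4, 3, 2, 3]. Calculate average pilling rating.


Formula: Mean = sum / count
Sum = 1 + 3 + 4 + 3 + 2 + 3 = 16
Mean = 16 / 6 = 2.7

2.7


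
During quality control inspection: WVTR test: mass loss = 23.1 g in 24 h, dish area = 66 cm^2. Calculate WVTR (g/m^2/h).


Formula: WVTR = mass_loss / (area * time)
Step 1: Convert area: 66 cm^2 = 0.0066 m^2
Step 2: WVTR = 23.1 g / (0.0066 m^2 * 24 h)
Step 3: WVTR = 23.1 / 0.1584 = 145.8 g/m^2/h

145.8 g/m^2/h


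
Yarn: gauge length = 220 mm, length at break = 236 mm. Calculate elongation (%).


Formula: Elongation (%) = ((L_break - L0) / L0) * 100
Step 1: Extension = 236 - 220 = 16 mm
Step 2: Elongation = (16 / 220) * 100
Step 3: Elongation = 0.072727 * 100 = 7.2727% ≈ 7.3%

7.3%


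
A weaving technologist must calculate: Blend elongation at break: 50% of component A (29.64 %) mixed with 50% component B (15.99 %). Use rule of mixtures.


Formula: Blend property = (fraction_A * property_A) + (fraction_B * property_B)
Step 1: Contribution A = 50/100 * 29.64 % = 14.82 %
Step 2: Contribution B = 50/100 * 15.99 % = 7.995 %
Step 3: Blend elongation at break = 14.82 + 7.995 = 22.815 %

22.815 %


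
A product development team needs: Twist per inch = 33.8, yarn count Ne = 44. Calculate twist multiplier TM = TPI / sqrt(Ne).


Formula: TM = TPI / sqrt(Ne)
Step 1: sqrt(Ne) = sqrt(44) = 6.6332
Step 2: TM = 33.8 / 6.6332 = 5.10

5.10 TM


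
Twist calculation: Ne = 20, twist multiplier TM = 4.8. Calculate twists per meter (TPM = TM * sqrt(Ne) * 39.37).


Formula: TPM = TM * sqrt(Ne) * 39.37
Step 1: sqrt(Ne) = sqrt(20) = 4.4721
Step 2: TM * sqrt(Ne) = 4.8 * 4.4721 = 21.4661
Step 3: TPM = 21.4661 * 39.37 = 845 twists/m

845 twists/m


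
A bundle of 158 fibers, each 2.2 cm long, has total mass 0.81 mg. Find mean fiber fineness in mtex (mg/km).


Formula: fineness (mtex) = mass (mg) / total length (km) = (mass_mg / total_length_m) * 1000
Step 1: Convert fiber length: 2.2 cm = 0.022 m
Step 2: Total fiber length = 158 * 0.022 = 3.476 m
Step 3: Linear density = 0.81 mg / 3.476 m = 0.2330 mg/m
Step 4: fineness = 0.2330 * 1000 = 233.0 mtex

233.0 mtex


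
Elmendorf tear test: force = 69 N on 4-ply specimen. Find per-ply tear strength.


Formula: Per-ply strength = Total force / Number of plies
Per-ply = 69 N / 4
Per-ply = 17.25 N

17.25 N


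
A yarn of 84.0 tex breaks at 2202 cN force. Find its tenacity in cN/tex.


Formula: Tenacity = Breaking force / Linear density
Tenacity = 2202 cN / 84.0 tex
Tenacity = 26.21 cN/tex

26.21 cN/tex


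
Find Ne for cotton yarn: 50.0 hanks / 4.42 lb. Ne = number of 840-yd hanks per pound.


Formula: Ne = hanks / mass_lb
Substituting: Ne = 50.0 / 4.42
Ne = 11.3

11.3 Ne


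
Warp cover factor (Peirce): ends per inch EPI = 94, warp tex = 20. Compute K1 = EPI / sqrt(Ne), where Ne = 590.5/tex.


Formula: K1 = EPI / sqrt(Ne), with Ne = 590.5 / tex_warp
Step 1: Ne = 590.5 / 20 = 29.525
Step 2: sqrt(Ne) = sqrt(29.525) = 5.4337
Step 3: K1 = 94 / 5.4337 = 17.3

17.3


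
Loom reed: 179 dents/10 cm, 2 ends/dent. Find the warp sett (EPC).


Formula: EPC = (dents per 10 cm * ends per dent) / 10
Step 1: Total ends per 10 cm = 179 * 2 = 358
Step 2: EPC = 358 / 10 = 35.8 ends/cm

35.8 ends/cm


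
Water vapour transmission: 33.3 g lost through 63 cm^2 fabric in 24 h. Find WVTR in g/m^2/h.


Formula: WVTR = mass_loss / (area * time)
Step 1: Convert area: 63 cm^2 = 0.0063 m^2
Step 2: WVTR = 33.3 g / (0.0063 m^2 * 24 h)
Step 3: WVTR = 33.3 / 0.1512 = 220.2 g/m^2/h

220.2 g/m^2/h


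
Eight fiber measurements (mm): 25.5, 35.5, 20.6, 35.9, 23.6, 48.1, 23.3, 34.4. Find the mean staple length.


Formula: Mean = sum of lengths / count
Sum = 25.5 + 35.5 + 20.6 + 35.9 + 23.6 + 48.1 + 23.3 + 34.4
Sum = 246.9 mm
Mean = 246.9 / 8 = 30.86 mm

30.86 mm


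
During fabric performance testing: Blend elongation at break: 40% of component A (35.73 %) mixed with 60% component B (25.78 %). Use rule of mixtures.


Formula: Blend property = (fraction_A * property_A) + (fraction_B * property_B)
Step 1: Contribution A = 40/100 * 35.73 % = 14.292 %
Step 2: Contribution B = 60/100 * 25.78 % = 15.468 %
Step 3: Blend elongation at break = 14.292 + 15.468 = 29.76 %

29.76 %


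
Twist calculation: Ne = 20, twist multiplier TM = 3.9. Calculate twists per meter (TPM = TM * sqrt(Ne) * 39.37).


Formula: TPM = TM * sqrt(Ne) * 39.37
Step 1: sqrt(Ne) = sqrt(20) = 4.4721
Step 2: TM * sqrt(Ne) = 3.9 * 4.4721 = 17.4412
Step 3: TPM = 17.4412 * 39.37 = 687 twists/m

687 twists/m


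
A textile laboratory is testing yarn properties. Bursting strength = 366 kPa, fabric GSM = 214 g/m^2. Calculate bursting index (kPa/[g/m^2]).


Formula: Bursting Index = Bursting Strength / Fabric GSM
BI = 366 kPa / 214 g/m^2
BI = 1.710 kPa/(g/m^2)

1.710 kPa/(g/m^2)


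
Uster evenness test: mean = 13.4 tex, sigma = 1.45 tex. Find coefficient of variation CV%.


Formula: CV% = (standard deviation / mean) * 100
Step 1: Ratio = 1.45 / 13.4 = 0.108209
Step 2: CV% = 0.108209 * 100 = 10.8209% ≈ 10.8%

10.8%


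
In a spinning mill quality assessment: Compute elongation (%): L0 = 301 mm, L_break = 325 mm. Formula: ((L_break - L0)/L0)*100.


Formula: Elongation (%) = ((L_break - L0) / L0) * 100
Step 1: Extension = 325 - 301 = 24 mm
Step 2: Elongation = (24 / 301) * 100
Step 3: Elongation = 0.079734 * 100 = 7.9734% ≈ 8.0%

8.0%


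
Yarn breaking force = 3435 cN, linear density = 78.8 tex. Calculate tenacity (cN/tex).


Formula: Tenacity = Breaking force / Linear density
Tenacity = 3435 cN / 78.8 tex
Tenacity = 43.59 cN/tex

43.59 cN/tex


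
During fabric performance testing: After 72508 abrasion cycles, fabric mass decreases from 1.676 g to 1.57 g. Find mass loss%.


Formula: Mass loss% = ((m_before - m_after) / m_before) * 100
Step 1: Mass loss = 1.676 - 1.57 = 0.106 g
Step 2: Ratio = 0.106 / 1.676 = 0.0632458
Step 3: Mass loss% = 0.0632458 * 100 = 6.32458% ≈ 6.32%

6.32%


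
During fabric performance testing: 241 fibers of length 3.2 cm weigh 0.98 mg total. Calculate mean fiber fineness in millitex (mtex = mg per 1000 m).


Formula: fineness (mtex) = mass (mg) / total length (km) = (mass_mg / total_length_m) * 1000
Step 1: Convert fiber length: 3.2 cm = 0.032 m
Step 2: Total fiber length = 241 * 0.032 = 7.712 m
Step 3: Linear density = 0.98 mg / 7.712 m = 0.1271 mg/m
Step 4: fineness = 0.1271 * 1000 = 127.1 mtex

127.1 mtex


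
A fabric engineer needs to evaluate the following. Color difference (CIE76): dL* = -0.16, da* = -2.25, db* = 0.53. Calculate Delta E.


Formula: Delta E = sqrt(dL*^2 + da*^2 + db*^2)
Step 1: dL*^2 = (-0.16)^2 = 0.0256
Step 2: da*^2 = (-2.25)^2 = 5.0625
Step 3: db*^2 = 0.53^2 = 0.2809
Step 4: Sum = 0.0256 + 5.0625 + 0.2809 = 5.369
Step 5: Delta E = sqrt(5.369) = 2.32

2.32 Delta E


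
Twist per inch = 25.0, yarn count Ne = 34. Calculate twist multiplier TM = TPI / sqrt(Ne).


Formula: TM = TPI / sqrt(Ne)
Step 1: sqrt(Ne) = sqrt(34) = 5.831
Step 2: TM = 25.0 / 5.831 = 4.29

4.29 TM


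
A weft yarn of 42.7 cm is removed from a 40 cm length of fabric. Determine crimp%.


Formula: Crimp% = ((L_yarn - L_fabric) / L_fabric) * 100
Step 1: Extension = 42.7 - 40 = 2.7 cm
Step 2: Crimp% = (2.7 / 40) * 100
Step 3: Crimp% = 0.0675 * 100 = 6.75% ≈ 6.8%

6.8%


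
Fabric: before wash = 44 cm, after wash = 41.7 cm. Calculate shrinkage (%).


Formula: Shrinkage% = ((L_before - L_after) / L_before) * 100
Step 1: Shrinkage = 44 - 41.7 = 2.3 cm
Step 2: Shrinkage% = (2.3 / 44) * 100
Step 3: Shrinkage% = 0.052273 * 100 = 5.2273% ≈ 5.2%

5.2%


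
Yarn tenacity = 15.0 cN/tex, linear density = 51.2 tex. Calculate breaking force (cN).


Formula: Breaking force = Tenacity * Linear density
F = 15.0 cN/tex * 51.2 tex
F = 768.00 cN

768.00 cN


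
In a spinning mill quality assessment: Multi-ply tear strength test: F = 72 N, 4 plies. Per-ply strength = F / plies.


Formula: Per-ply strength = Total force / Number of plies
Per-ply = 72 N / 4
Per-ply = 18 N

18 N


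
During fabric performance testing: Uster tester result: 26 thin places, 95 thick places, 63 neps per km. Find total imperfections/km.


Formula: Total = thin places + thick places + neps
Total = 26 + 95 + 63
Total = 184 imperfections/km

184 imperfections/km


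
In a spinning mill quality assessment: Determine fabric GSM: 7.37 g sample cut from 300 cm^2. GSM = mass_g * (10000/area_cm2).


Formula: GSM = mass_g / area_m2
Step 1: Convert area: 300 cm^2 = 300 / 10000 = 0.03 m^2
Step 2: GSM = 7.37 g / 0.03 m^2 = 245.7 g/m^2

245.7 g/m^2


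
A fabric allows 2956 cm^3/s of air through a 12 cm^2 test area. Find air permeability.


Formula: Air Permeability = Airflow / Test Area
AP = 2956 cm^3/s / 12 cm^2
AP = 246.3 cm^3/s/cm^2

246.3 cm^3/s/cm^2


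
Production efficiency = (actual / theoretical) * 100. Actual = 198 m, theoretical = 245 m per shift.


Formula: Efficiency% = (Actual output / Theoretical output) * 100
Efficiency% = (198 / 245) * 100
Efficiency% = 0.808163 * 100 = 80.8163% ≈ 80.8%

80.8%


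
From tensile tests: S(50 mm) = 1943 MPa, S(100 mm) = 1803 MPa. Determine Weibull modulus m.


Formula: m = ln(L1/L2) / ln(S2/S1)
Step 1: ln(L1/L2) = ln(50/100) = -0.69315
Step 2: S2/S1 = 1803/1943 = 0.92795
Step 3: ln(S2/S1) = ln(0.92795) = -0.07478
Step 4: m = -0.69315 / -0.07478 = 9.27

9.27 (Weibull m)


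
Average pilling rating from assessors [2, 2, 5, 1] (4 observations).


Formula: Mean = sum / count
Sum = 2 + 2 + 5 + 1 = 10
Mean = 10 / 4 = 2.5

2.5


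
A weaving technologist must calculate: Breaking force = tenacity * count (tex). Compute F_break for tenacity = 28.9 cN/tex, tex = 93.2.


Formula: Breaking force = Tenacity * Linear density
F = 28.9 cN/tex * 93.2 tex
F = 2693.48 cN

2693.48 cN


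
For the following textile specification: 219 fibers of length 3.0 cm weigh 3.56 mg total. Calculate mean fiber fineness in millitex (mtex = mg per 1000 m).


Formula: fineness (mtex) = mass (mg) / total length (km) = (mass_mg / total_length_m) * 1000
Step 1: Convert fiber length: 3.0 cm = 0.03 m
Step 2: Total fiber length = 219 * 0.03 = 6.57 m
Step 3: Linear density = 3.56 mg / 6.57 m = 0.5419 mg/m
Step 4: fineness = 0.5419 * 1000 = 541.9 mtex

541.9 mtex


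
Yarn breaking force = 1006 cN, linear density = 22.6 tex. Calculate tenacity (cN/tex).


Formula: Tenacity = Breaking force / Linear density
Tenacity = 1006 cN / 22.6 tex
Tenacity = 44.51 cN/tex

44.51 cN/tex


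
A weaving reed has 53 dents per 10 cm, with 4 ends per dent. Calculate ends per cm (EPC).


Formula: EPC = (dents per 10 cm * ends per dent) / 10
Step 1: Total ends per 10 cm = 53 * 4 = 212
Step 2: EPC = 212 / 10 = 21.2 ends/cm

21.2 ends/cm


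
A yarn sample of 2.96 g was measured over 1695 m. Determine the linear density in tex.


Formula: Tex = (mass_g / length_m) * 1000
Substituting: Tex = (2.96 / 1695) * 1000
Intermediate: 2.96 / 1695 = 0.00174631 g/m
Tex = 0.00174631 * 1000 = 1.75 tex

1.75 tex


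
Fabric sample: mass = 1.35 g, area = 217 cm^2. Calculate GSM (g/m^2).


Formula: GSM = mass_g / area_m2
Step 1: Convert area: 217 cm^2 = 217 / 10000 = 0.0217 m^2
Step 2: GSM = 1.35 g / 0.0217 m^2 = 62.2 g/m^2

62.2 g/m^2


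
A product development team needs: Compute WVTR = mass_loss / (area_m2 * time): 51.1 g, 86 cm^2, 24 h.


Formula: WVTR = mass_loss / (area * time)
Step 1: Convert area: 86 cm^2 = 0.0086 m^2
Step 2: WVTR = 51.1 g / (0.0086 m^2 * 24 h)
Step 3: WVTR = 51.1 / 0.2064 = 247.6 g/m^2/h

247.6 g/m^2/h


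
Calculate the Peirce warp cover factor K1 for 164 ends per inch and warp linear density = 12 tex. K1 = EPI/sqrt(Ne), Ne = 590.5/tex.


Formula: K1 = EPI / sqrt(Ne), with Ne = 590.5 / tex_warp
Step 1: Ne = 590.5 / 12 = 49.208
Step 2: sqrt(Ne) = sqrt(49.208) = 7.0148
Step 3: K1 = 164 / 7.0148 = 23.4

23.4


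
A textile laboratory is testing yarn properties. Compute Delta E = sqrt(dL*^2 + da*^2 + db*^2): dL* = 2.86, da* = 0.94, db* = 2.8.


Formula: Delta E = sqrt(dL*^2 + da*^2 + db*^2)
Step 1: dL*^2 = 2.86^2 = 8.1796
Step 2: da*^2 = 0.94^2 = 0.8836
Step 3: db*^2 = 2.8^2 = 7.84
Step 4: Sum = 8.1796 + 0.8836 + 7.84 = 16.9032
Step 5: Delta E = sqrt(16.9032) = 4.11

4.11 Delta E


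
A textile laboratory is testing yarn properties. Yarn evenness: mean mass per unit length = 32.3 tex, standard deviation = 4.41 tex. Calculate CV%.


Formula: CV% = (standard deviation / mean) * 100
Step 1: Ratio = 4.41 / 32.3 = 0.136533
Step 2: CV% = 0.136533 * 100 = 13.6533% ≈ 13.7%

13.7%


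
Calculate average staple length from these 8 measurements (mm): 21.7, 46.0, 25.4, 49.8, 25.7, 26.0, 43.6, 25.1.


Formula: Mean = sum of lengths / count
Sum = 21.7 + 46.0 + 25.4 + 49.8 + 25.7 + 26.0 + 43.6 + 25.1
Sum = 263.3 mm
Mean = 263.3 / 8 = 32.91 mm

32.91 mm


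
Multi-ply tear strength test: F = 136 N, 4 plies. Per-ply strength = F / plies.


Formula: Per-ply strength = Total force / Number of plies
Per-ply = 136 N / 4
Per-ply = 34 N

34 N


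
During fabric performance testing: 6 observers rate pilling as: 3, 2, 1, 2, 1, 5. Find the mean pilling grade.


Formula: Mean = sum / count
Sum = 3 + 2 + 1 + 2 + 1 + 5 = 14
Mean = 14 / 6 = 2.3

2.3


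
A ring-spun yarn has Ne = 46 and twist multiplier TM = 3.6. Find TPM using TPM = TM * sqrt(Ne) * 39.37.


Formula: TPM = TM * sqrt(Ne) * 39.37
Step 1: sqrt(Ne) = sqrt(46) = 6.7823
Step 2: TM * sqrt(Ne) = 3.6 * 6.7823 = 24.4163
Step 3: TPM = 24.4163 * 39.37 = 961 twists/m

961 twists/m


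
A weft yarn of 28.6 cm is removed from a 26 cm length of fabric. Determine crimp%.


Formula: Crimp% = ((L_yarn - L_fabric) / L_fabric) * 100
Step 1: Extension = 28.6 - 26 = 2.6 cm
Step 2: Crimp% = (2.6 / 26) * 100
Step 3: Crimp% = 0.1 * 100 = 10.0%

10.0%


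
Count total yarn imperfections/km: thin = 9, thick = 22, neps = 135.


Formula: Total = thin places + thick places + neps
Total = 9 + 22 + 135
Total = 166 imperfections/km

166 imperfections/km


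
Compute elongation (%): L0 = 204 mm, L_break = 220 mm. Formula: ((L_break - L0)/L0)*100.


Formula: Elongation (%) = ((L_break - L0) / L0) * 100
Step 1: Extension = 220 - 204 = 16 mm
Step 2: Elongation = (16 / 204) * 100
Step 3: Elongation = 0.078431 * 100 = 7.8431% ≈ 7.8%

7.8%


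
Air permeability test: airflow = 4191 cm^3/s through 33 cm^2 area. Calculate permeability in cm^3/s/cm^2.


Formula: Air Permeability = Airflow / Test Area
AP = 4191 cm^3/s / 33 cm^2
AP = 127.0 cm^3/s/cm^2

127.0 cm^3/s/cm^2


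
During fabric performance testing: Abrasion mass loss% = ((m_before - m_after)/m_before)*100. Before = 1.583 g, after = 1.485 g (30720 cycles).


Formula: Mass loss% = ((m_before - m_after) / m_before) * 100
Step 1: Mass loss = 1.583 - 1.485 = 0.098 g
Step 2: Ratio = 0.098 / 1.583 = 0.0619078
Step 3: Mass loss% = 0.0619078 * 100 = 6.19078% ≈ 6.19%

6.19%


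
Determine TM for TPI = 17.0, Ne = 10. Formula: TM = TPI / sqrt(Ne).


Formula: TM = TPI / sqrt(Ne)
Step 1: sqrt(Ne) = sqrt(10) = 3.1623
Step 2: TM = 17.0 / 3.1623 = 5.38

5.38 TM


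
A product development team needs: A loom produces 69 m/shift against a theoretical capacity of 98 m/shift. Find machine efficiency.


Formula: Efficiency% = (Actual output / Theoretical output) * 100
Efficiency% = (69 / 98) * 100
Efficiency% = 0.704082 * 100 = 70.4082% ≈ 70.4%

70.4%


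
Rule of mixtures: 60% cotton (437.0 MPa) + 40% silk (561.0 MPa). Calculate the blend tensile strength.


Formula: Blend property = (fraction_A * property_A) + (fraction_B * property_B)
Step 1: Contribution A = 60/100 * 437.0 MPa = 262.2 MPa
Step 2: Contribution B = 40/100 * 561.0 MPa = 224.4 MPa
Step 3: Blend tensile strength = 262.2 + 224.4 = 486.6 MPa

486.6 MPa


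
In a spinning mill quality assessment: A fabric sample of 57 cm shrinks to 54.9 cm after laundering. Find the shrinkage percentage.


Formula: Shrinkage% = ((L_before - L_after) / L_before) * 100
Step 1: Shrinkage = 57 - 54.9 = 2.1 cm
Step 2: Shrinkage% = (2.1 / 57) * 100
Step 3: Shrinkage% = 0.036842 * 100 = 3.6842% ≈ 3.7%

3.7%


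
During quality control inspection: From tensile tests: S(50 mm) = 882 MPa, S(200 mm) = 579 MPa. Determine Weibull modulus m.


Formula: m = ln(L1/L2) / ln(S2/S1)
Step 1: ln(L1/L2) = ln(50/200) = -1.38629
Step 2: S2/S1 = 579/882 = 0.65646
Step 3: ln(S2/S1) = ln(0.65646) = -0.42089
Step 4: m = -1.38629 / -0.42089 = 3.29

3.29 (Weibull m)


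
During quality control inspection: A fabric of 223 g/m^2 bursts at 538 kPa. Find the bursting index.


Formula: Bursting Index = Bursting Strength / Fabric GSM
BI = 538 kPa / 223 g/m^2
BI = 2.413 kPa/(g/m^2)

2.413 kPa/(g/m^2)


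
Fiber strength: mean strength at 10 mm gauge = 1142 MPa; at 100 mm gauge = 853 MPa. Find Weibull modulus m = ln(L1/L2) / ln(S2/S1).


Formula: m = ln(L1/L2) / ln(S2/S1)
Step 1: ln(L1/L2) = ln(10/100) = -2.30259
Step 2: S2/S1 = 853/1142 = 0.74694
Step 3: ln(S2/S1) = ln(0.74694) = -0.29177
Step 4: m = -2.30259 / -0.29177 = 7.89

7.89 (Weibull m)


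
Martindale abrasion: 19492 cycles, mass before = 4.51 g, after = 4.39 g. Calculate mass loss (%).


Formula: Mass loss% = ((m_before - m_after) / m_before) * 100
Step 1: Mass loss = 4.51 - 4.39 = 0.12 g
Step 2: Ratio = 0.12 / 4.51 = 0.0266075
Step 3: Mass loss% = 0.0266075 * 100 = 2.66075% ≈ 2.66%

2.66%


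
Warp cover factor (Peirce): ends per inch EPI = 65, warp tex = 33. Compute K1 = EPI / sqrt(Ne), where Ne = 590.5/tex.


Formula: K1 = EPI / sqrt(Ne), with Ne = 590.5 / tex_warp
Step 1: Ne = 590.5 / 33 = 17.894
Step 2: sqrt(Ne) = sqrt(17.894) = 4.2301
Step 3: K1 = 65 / 4.2301 = 15.4

15.4


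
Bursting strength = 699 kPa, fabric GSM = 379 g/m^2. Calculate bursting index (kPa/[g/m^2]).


Formula: Bursting Index = Bursting Strength / Fabric GSM
BI = 699 kPa / 379 g/m^2
BI = 1.844 kPa/(g/m^2)

1.844 kPa/(g/m^2)


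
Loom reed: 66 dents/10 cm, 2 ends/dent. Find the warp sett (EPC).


Formula: EPC = (dents per 10 cm * ends per dent) / 10
Step 1: Total ends per 10 cm = 66 * 2 = 132
Step 2: EPC = 132 / 10 = 13.2 ends/cm

13.2 ends/cm


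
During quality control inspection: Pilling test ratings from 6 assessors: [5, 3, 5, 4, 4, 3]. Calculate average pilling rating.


Formula: Mean = sum / count
Sum = 5 + 3 + 5 + 4 + 4 + 3 = 24
Mean = 24 / 6 = 4.0

4.0


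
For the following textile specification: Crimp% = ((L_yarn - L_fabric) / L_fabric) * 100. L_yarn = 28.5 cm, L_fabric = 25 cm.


Formula: Crimp% = ((L_yarn - L_fabric) / L_fabric) * 100
Step 1: Extension = 28.5 - 25 = 3.5 cm
Step 2: Crimp% = (3.5 / 25) * 100
Step 3: Crimp% = 0.14 * 100 = 14.0%

14.0%
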